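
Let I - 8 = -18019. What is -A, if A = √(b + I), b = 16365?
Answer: -I*√1646 ≈ -40.571*I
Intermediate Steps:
I = -18011 (I = 8 - 18019 = -18011)
A = I*√1646 (A = √(16365 - 18011) = √(-1646) = I*√1646 ≈ 40.571*I)
-A = -I*√1646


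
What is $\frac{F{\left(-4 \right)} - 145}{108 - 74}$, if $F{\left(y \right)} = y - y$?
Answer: $- \frac{145}{34} \approx -4.2647$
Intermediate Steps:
$F{\left(y \right)} = 0$
$\frac{F{\left(-4 \right)} - 145}{108 - 74} = \frac{0 - 145}{108 - 74} = - \frac{145}{34}$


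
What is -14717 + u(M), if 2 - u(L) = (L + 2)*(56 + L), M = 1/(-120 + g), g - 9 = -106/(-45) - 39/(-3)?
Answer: -274650284617/18524416 ≈ -14826.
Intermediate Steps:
g = 1096/45 (g = 9 + (-106/(-45) - 39/(-3)) = 9 + (-106*(-1/45) - 39*(-1/3)) = 9 + (106/45 + 13) = 9 + 691/45 = 1096/45 ≈ 24.356)
M = -45/4304 (M = 1/(-120 + 1096/45) = 1/(-4304/45) = -45/4304 ≈ -0.010455)
u(L) = 2 - (2 + L)*(56 + L) (u(L) = 2 - (L + 2)*(56 + L) = 2 - (2 + L)*(56 + L))
-14717 + u(M) = -14717 + (-110 - (-45/4304)**2 - 58*(-45/4304)) = -14717 + (-110 - 1*2025/18524416 + 1305/2152) = -14717 + (-110 - 2025/18524416 + 1305/2152) = -14717 - 2026454345/18524416 = -274650284617/18524416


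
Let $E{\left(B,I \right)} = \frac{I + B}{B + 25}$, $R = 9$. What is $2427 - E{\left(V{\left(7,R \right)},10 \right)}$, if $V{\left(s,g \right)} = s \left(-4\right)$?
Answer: $2421$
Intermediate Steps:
$V{\left(s,g \right)} = - 4 s$
$E{\left(B,I \right)} = \frac{B + I}{25 + B}$
$2427 - E{\left(V{\left(7,R \right)},10 \right)} = 2427 - \frac{\left(-4\right) 7 + 10}{25 - 28} = 2427 - \frac{-28 + 10}{25 - 28} = 2427 - \frac{1}{-3} \left(-18\right) = 2427 - \left(- \frac{1}{3}\right) \left(-18\right) = 2427 - 6 = 2421$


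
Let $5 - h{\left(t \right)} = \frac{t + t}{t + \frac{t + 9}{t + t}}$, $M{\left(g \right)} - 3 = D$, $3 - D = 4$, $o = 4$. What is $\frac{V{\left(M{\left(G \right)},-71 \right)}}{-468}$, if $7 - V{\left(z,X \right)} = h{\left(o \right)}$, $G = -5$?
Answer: $- \frac{77}{10530} \approx -0.0073124$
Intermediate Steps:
$D = -1$ ($D = 3 - 4 = -1$)
$M{\left(g \right)} = 2$ ($M{\left(g \right)} = 3 - 1 = 2$)
$h{\left(t \right)} = 5 - \frac{2 t}{t + \frac{9 + t}{2 t}}$ ($h{\left(t \right)} = 5 - \frac{t + t}{t + \frac{t + 9}{t + t}} = 5 - \frac{2 t}{t + \frac{9 + t}{2 t}}$)
$V{\left(z,X \right)} = \frac{154}{45}$ ($V{\left(z,X \right)} = 7 - \frac{45 + 5 \cdot 4 + 6 \cdot 4^{2}}{9 + 4 + 2 \cdot 4^{2}} = 7 - \frac{45 + 20 + 6 \cdot 16}{9 + 4 + 2 \cdot 16} = 7 - \frac{45 + 20 + 96}{9 + 4 + 32} = 7 - \frac{1}{45} \cdot 161 = 7 - \frac{161}{45} = \frac{154}{45}$)
$\frac{V{\left(M{\left(G \right)},-71 \right)}}{-468} = \frac{154}{45 \left(-468\right)} = \frac{154}{45} \left(- \frac{1}{468}\right) = - \frac{77}{10530}$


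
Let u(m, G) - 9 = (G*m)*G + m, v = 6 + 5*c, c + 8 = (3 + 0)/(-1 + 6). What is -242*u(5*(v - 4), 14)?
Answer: 8340772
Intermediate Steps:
c = -37/5 (c = -8 + (3 + 0)/(-1 + 6) = -8 + 3/5 = -8 + 3*(⅕) = -8 + ⅗ = -37/5 ≈ -7.4000)
v = -31 (v = 6 + 5*(-37/5) = 6 - 37 = -31)
u(m, G) = 9 + m + m*G² (u(m, G) = 9 + ((G*m)*G + m) = 9 + (m*G² + m) = 9 + (m + m*G²) = 9 + m + m*G²)
-242*u(5*(v - 4), 14) = -242*(9 + 5*(-31 - 4) + (5*(-31 - 4))*14²) = -242*(9 + 5*(-35) + (5*(-35))*196) = -242*(9 - 175 - 175*196) = -242*(9 - 175 - 34300) = -242*(-34466) = 8340772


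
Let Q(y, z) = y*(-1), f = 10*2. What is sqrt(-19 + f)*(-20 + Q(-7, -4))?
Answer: -13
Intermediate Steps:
f = 20
Q(y, z) = -y
sqrt(-19 + f)*(-20 + Q(-7, -4)) = sqrt(-19 + 20)*(-20 - 1*(-7)) = sqrt(1)*(-20 + 7) = 1*(-13) = -13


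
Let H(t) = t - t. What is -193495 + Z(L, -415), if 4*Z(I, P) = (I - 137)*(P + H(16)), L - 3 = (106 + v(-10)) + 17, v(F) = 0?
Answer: -769415/4 ≈ -1.9235e+5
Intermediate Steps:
H(t) = 0
L = 126 (L = 3 + ((106 + 0) + 17) = 3 + (106 + 17) = 3 + 123 = 126)
Z(I, P) = P*(-137 + I)/4 (Z(I, P) = ((I - 137)*(P + 0))/4 = ((-137 + I)*P)/4 = (P*(-137 + I))/4 = P*(-137 + I)/4)
-193495 + Z(L, -415) = -193495 + (1/4)*(-415)*(-137 + 126) = -193495 + (1/4)*(-415)*(-11) = -193495 + 4565/4 = -769415/4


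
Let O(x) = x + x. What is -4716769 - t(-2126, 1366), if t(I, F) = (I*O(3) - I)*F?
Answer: 9803811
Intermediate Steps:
O(x) = 2*x
t(I, F) = 5*F*I (t(I, F) = (I*(2*3) - I)*F = (I*6 - I)*F = (6*I - I)*F = (5*I)*F = 5*F*I)
-4716769 - t(-2126, 1366) = -4716769 - 5*1366*(-2126) = -4716769 - 1*(-14520580) = -4716769 + 14520580 = 9803811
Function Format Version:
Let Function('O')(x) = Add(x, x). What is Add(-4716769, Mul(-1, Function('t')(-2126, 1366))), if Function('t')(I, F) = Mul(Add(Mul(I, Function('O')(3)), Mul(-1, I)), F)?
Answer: 9803811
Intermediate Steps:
Function('O')(x) = Mul(2, x)
Function('t')(I, F) = Mul(5, F, I) (Function('t')(I, F) = Mul(Add(Mul(I, Mul(2, 3)), Mul(-1, I)), F) = Mul(Add(Mul(I, 6), Mul(-1, I)), F) = Mul(Add(Mul(6, I), Mul(-1, I)), F) = Mul(Mul(5, I), F) = Mul(5, F, I))
Add(-4716769, Mul(-1, Function('t')(-2126, 1366))) = Add(-4716769, Mul(-1, Mul(5, 1366, -2126))) = Add(-4716769, Mul(-1, -14520580)) = Add(-4716769, 14520580) = 9803811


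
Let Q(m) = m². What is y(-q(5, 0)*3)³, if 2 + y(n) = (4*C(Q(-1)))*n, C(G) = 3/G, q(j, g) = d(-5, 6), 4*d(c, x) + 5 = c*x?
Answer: 30664297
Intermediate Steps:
d(c, x) = -5/4 + c*x/4 (d(c, x) = -5/4 + (c*x)/4 = -5/4 + c*x/4)
q(j, g) = -35/4 (q(j, g) = -5/4 + (¼)*(-5)*6 = -5/4 - 15/2 = -35/4)
y(n) = -2 + 12*n (y(n) = -2 + (4*(3/((-1)²)))*n = -2 + (4*(3/1))*n = -2 + (4*(3*1))*n = -2 + (4*3)*n = -2 + 12*n)
y(-q(5, 0)*3)³ = (-2 + 12*(-1*(-35/4)*3))³ = (-2 + 12*((35/4)*3))³ = (-2 + 12*(105/4))³ = (-2 + 315)³ = 313³ = 30664297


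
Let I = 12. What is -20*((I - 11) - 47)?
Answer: 920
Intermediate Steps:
-20*((I - 11) - 47) = -20*((12 - 11) - 47) = -20*(1 - 47) = -20*(-46) = 920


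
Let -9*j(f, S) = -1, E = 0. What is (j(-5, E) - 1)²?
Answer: 64/81 ≈ 0.79012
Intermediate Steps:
j(f, S) = ⅑ (j(f, S) = -⅑*(-1) = ⅑)
(j(-5, E) - 1)² = (⅑ - 1)² = (-8/9)² = 64/81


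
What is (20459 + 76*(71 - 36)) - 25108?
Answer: -1989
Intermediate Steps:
(20459 + 76*(71 - 36)) - 25108 = (20459 + 76*35) - 25108 = (20459 + 2660) - 25108 = 23119 - 25108 = -1989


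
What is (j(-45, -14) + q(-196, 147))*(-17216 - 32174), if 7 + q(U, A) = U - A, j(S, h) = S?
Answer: 19509050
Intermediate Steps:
q(U, A) = -7 + U - A (q(U, A) = -7 + (U - A) = -7 + U - A)
(j(-45, -14) + q(-196, 147))*(-17216 - 32174) = (-45 + (-7 - 196 - 1*147))*(-17216 - 32174) = (-45 + (-7 - 196 - 147))*(-49390) = (-45 - 350)*(-49390) = -395*(-49390) = 19509050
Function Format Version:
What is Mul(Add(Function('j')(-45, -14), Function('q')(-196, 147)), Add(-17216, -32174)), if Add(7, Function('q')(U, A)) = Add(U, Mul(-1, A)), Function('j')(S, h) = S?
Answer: 19509050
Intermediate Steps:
Function('q')(U, A) = Add(-7, U, Mul(-1, A)) (Function('q')(U, A) = Add(-7, Add(U, Mul(-1, A))) = Add(-7, U, Mul(-1, A)))
Mul(Add(Function('j')(-45, -14), Function('q')(-196, 147)), Add(-17216, -32174)) = Mul(Add(-45, Add(-7, -196, Mul(-1, 147))), Add(-17216, -32174)) = Mul(Add(-45, Add(-7, -196, -147)), -49390) = Mul(Add(-45, -350), -49390) = Mul(-395, -49390) = 19509050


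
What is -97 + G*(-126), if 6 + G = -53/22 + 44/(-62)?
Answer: 358720/341 ≈ 1052.0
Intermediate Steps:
G = -6219/682 (G = -6 + (-53/22 + 44/(-62)) = -6 + (-53*1/22 + 44*(-1/62)) = -6 + (-53/22 - 22/31) = -6 - 2127/682 = -6219/682 ≈ -9.1188)
-97 + G*(-126) = -97 - 6219/682*(-126) = -97 + 391797/341 = 358720/341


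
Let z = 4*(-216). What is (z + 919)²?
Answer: 3025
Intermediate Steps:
z = -864
(z + 919)² = (-864 + 919)² = 55² = 3025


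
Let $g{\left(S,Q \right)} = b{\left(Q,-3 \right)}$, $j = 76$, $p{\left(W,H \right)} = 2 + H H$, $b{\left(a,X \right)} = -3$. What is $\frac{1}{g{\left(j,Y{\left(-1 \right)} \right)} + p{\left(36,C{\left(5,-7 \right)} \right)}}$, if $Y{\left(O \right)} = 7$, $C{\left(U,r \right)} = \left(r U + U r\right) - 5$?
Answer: $\frac{1}{5624} \approx 0.00017781$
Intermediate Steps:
$C{\left(U,r \right)} = -5 + 2 U r$ ($C{\left(U,r \right)} = \left(U r + U r\right) - 5 = 2 U r - 5 = -5 + 2 U r$)
$p{\left(W,H \right)} = 2 + H^{2}$
$g{\left(S,Q \right)} = -3$
$\frac{1}{g{\left(j,Y{\left(-1 \right)} \right)} + p{\left(36,C{\left(5,-7 \right)} \right)}} = \frac{1}{-3 + \left(2 + \left(-5 + 2 \cdot 5 \left(-7\right)\right)^{2}\right)} = \frac{1}{-3 + \left(2 + \left(-5 - 70\right)^{2}\right)} = \frac{1}{-3 + \left(2 + \left(-75\right)^{2}\right)} = \frac{1}{-3 + \left(2 + 5625\right)} = \frac{1}{-3 + 5627} = \frac{1}{5624}$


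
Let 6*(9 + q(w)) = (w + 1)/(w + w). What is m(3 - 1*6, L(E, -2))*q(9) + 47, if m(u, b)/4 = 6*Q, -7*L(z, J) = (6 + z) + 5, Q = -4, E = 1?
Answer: 8119/9 ≈ 902.11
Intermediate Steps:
q(w) = -9 + (1 + w)/(12*w) (q(w) = -9 + ((w + 1)/(w + w))/6 = -9 + ((1 + w)/((2*w)))/6 = -9 + ((1 + w)*(1/(2*w)))/6 = -9 + ((1 + w)/(2*w))/6 = -9 + (1 + w)/(12*w))
L(z, J) = -11/7 - z/7 (L(z, J) = -((6 + z) + 5)/7 = -(11 + z)/7 = -11/7 - z/7)
m(u, b) = -96 (m(u, b) = 4*(6*(-4)) = 4*(-24) = -96)
m(3 - 1*6, L(E, -2))*q(9) + 47 = -8*(1 - 107*9)/9 + 47 = -8*(1 - 963)/9 + 47 = -8*(-962)/9 + 47 = -96*(-481/54) + 47 = 7696/9 + 47 = 8119/9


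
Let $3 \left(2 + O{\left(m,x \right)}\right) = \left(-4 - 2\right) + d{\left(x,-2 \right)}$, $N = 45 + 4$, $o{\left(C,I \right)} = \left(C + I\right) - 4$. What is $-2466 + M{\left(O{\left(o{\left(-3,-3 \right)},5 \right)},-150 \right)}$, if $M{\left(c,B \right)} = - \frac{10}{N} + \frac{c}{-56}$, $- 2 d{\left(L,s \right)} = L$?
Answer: $- \frac{5800309}{2352} \approx -2466.1$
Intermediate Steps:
$d{\left(L,s \right)} = - \frac{L}{2}$
$o{\left(C,I \right)} = -4 + C + I$
$N = 49$
$O{\left(m,x \right)} = -4 - \frac{x}{6}$ ($O{\left(m,x \right)} = -2 + \frac{\left(-4 - 2\right) - \frac{x}{2}}{3} = -2 + \frac{-6 - \frac{x}{2}}{3} = -2 - \left(2 + \frac{x}{6}\right) = -4 - \frac{x}{6}$)
$M{\left(c,B \right)} = - \frac{10}{49} - \frac{c}{56}$ ($M{\left(c,B \right)} = - \frac{10}{49} + \frac{c}{-56} = \left(-10\right) \frac{1}{49} + c \left(- \frac{1}{56}\right) = - \frac{10}{49} - \frac{c}{56}$)
$-2466 + M{\left(O{\left(o{\left(-3,-3 \right)},5 \right)},-150 \right)} = -2466 - \left(\frac{10}{49} + \frac{-4 - \frac{5}{6}}{56}\right) = -2466 - \frac{277}{2352} = - \frac{5800309}{2352}$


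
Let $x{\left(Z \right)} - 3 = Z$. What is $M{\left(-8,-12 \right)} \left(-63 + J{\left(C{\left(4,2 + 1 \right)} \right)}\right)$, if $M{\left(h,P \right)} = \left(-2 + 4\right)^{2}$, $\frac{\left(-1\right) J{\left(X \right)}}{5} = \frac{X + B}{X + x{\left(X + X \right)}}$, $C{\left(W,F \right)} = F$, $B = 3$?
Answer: $-262$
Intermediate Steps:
$x{\left(Z \right)} = 3 + Z$
$J{\left(X \right)} = - \frac{5 \left(3 + X\right)}{3 + 3 X}$ ($J{\left(X \right)} = - 5 \frac{X + 3}{X + \left(3 + \left(X + X\right)\right)} = - 5 \frac{3 + X}{X + \left(3 + 2 X\right)} = - 5 \frac{3 + X}{3 + 3 X} = - \frac{5 \left(3 + X\right)}{3 + 3 X}$)
$M{\left(h,P \right)} = 4$ ($M{\left(h,P \right)} = 2^{2} = 4$)
$M{\left(-8,-12 \right)} \left(-63 + J{\left(C{\left(4,2 + 1 \right)} \right)}\right) = 4 \left(-63 + \frac{5 \left(-3 - \left(2 + 1\right)\right)}{3 \left(1 + \left(2 + 1\right)\right)}\right) = 4 \left(-63 + \frac{5 \left(-3 - 3\right)}{3 \left(1 + 3\right)}\right) = 4 \left(-63 + \frac{5 \left(-3 - 3\right)}{3 \cdot 4}\right) = 4 \left(-63 + \frac{5}{3} \cdot \frac{1}{4} \left(-6\right)\right) = 4 \left(-63 - \frac{5}{2}\right) = 4 \left(- \frac{131}{2}\right) = -262$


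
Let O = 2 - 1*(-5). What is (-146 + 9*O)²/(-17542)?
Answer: -6889/17542 ≈ -0.39271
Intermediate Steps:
O = 7 (O = 2 + 5 = 7)
(-146 + 9*O)²/(-17542) = (-146 + 9*7)²/(-17542) = (-146 + 63)²*(-1/17542) = (-83)²*(-1/17542) = 6889*(-1/17542) = -6889/17542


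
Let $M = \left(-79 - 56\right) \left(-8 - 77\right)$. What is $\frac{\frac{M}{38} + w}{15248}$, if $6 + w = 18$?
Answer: $\frac{11931}{579424} \approx 0.020591$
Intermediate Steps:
$w = 12$ ($w = -6 + 18 = 12$)
$M = 11475$ ($M = \left(-135\right) \left(-85\right) = 11475$)
$\frac{\frac{M}{38} + w}{15248} = \frac{\frac{1}{38} \cdot 11475 + 12}{15248} = \left(\frac{1}{38} \cdot 11475 + 12\right) \frac{1}{15248} = \left(\frac{11475}{38} + 12\right) \frac{1}{15248} = \frac{11931}{38} \cdot \frac{1}{15248} = \frac{11931}{579424}$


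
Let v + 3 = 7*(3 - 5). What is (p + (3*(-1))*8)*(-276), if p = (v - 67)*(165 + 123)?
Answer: 6683616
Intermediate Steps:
v = -17 (v = -3 + 7*(3 - 5) = -3 + 7*(-2) = -3 - 14 = -17)
p = -24192 (p = (-17 - 67)*(165 + 123) = -84*288 = -24192)
(p + (3*(-1))*8)*(-276) = (-24192 + (3*(-1))*8)*(-276) = (-24192 - 3*8)*(-276) = (-24192 - 24)*(-276) = -24216*(-276) = 6683616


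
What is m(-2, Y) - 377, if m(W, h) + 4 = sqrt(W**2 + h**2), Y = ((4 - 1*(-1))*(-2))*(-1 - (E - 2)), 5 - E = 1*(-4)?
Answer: -381 + 2*sqrt(1601) ≈ -300.98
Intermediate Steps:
E = 9 (E = 5 - (-4) = 5 - 1*(-4) = 5 + 4 = 9)
Y = 80 (Y = ((4 - 1*(-1))*(-2))*(-1 - (9 - 2)) = ((4 + 1)*(-2))*(-1 - 1*7) = (5*(-2))*(-1 - 7) = -10*(-8) = 80)
m(W, h) = -4 + sqrt(W**2 + h**2)
m(-2, Y) - 377 = (-4 + sqrt((-2)**2 + 80**2)) - 377 = (-4 + sqrt(4 + 6400)) - 377 = (-4 + sqrt(6404)) - 377 = (-4 + 2*sqrt(1601)) - 377 = -381 + 2*sqrt(1601)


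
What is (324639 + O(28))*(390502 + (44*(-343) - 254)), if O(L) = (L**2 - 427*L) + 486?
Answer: 117781351668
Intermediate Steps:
O(L) = 486 + L**2 - 427*L
(324639 + O(28))*(390502 + (44*(-343) - 254)) = (324639 + (486 + 28**2 - 427*28))*(390502 + (44*(-343) - 254)) = (324639 + (486 + 784 - 11956))*(390502 + (-15092 - 254)) = (324639 - 10686)*(390502 - 15346) = 313953*375156 = 117781351668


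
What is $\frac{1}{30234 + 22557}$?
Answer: $\frac{1}{52791} \approx 1.8943 \cdot 10^{-5}$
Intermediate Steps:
$\frac{1}{30234 + 22557} = \frac{1}{52791}$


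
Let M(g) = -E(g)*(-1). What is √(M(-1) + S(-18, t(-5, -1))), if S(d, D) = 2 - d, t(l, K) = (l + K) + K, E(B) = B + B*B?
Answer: 2*√5 ≈ 4.4721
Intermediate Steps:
E(B) = B + B²
t(l, K) = l + 2*K (t(l, K) = (K + l) + K = l + 2*K)
M(g) = g*(1 + g) (M(g) = -g*(1 + g)*(-1) = -(-1)*g*(1 + g) = g*(1 + g))
√(M(-1) + S(-18, t(-5, -1))) = √(-(1 - 1) + (2 - 1*(-18))) = √(-1*0 + (2 + 18)) = √(0 + 20) = √20 = 2*√5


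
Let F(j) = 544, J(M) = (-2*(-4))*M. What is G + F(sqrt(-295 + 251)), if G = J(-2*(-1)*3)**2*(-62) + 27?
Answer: -142277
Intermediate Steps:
J(M) = 8*M
G = -142821 (G = (8*(-2*(-1)*3))**2*(-62) + 27 = (8*(2*3))**2*(-62) + 27 = (8*6)**2*(-62) + 27 = 48**2*(-62) + 27 = 2304*(-62) + 27 = -142848 + 27 = -142821)
G + F(sqrt(-295 + 251)) = -142821 + 544 = -142277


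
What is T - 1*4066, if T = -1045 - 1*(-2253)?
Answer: -2858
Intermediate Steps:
T = 1208 (T = -1045 + 2253 = 1208)
T - 1*4066 = 1208 - 1*4066 = 1208 - 4066 = -2858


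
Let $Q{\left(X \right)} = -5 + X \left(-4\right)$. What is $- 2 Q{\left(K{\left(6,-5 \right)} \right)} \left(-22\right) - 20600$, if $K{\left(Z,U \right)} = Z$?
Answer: $-21876$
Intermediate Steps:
$Q{\left(X \right)} = -5 - 4 X$
$- 2 Q{\left(K{\left(6,-5 \right)} \right)} \left(-22\right) - 20600 = - 2 \left(-5 - 24\right) \left(-22\right) - 20600 = \left(-2\right) \left(-29\right) \left(-22\right) - 20600 = 58 \left(-22\right) - 20600 = -1276 - 20600 = -21876$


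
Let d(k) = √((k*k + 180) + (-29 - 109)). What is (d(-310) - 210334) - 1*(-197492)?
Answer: -12842 + √96142 ≈ -12532.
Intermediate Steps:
d(k) = √(42 + k²) (d(k) = √((k² + 180) - 138) = √((180 + k²) - 138) = √(42 + k²))
(d(-310) - 210334) - 1*(-197492) = (√(42 + (-310)²) - 210334) - 1*(-197492) = (√(42 + 96100) - 210334) + 197492 = (√96142 - 210334) + 197492 = (-210334 + √96142) + 197492 = -12842 + √96142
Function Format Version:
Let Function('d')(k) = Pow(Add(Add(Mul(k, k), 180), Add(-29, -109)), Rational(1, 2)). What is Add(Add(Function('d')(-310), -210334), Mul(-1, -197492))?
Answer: Add(-12842, Pow(96142, Rational(1, 2))) ≈ -12532.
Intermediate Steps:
Function('d')(k) = Pow(Add(42, Pow(k, 2)), Rational(1, 2)) (Function('d')(k) = Pow(Add(Add(Pow(k, 2), 180), -138), Rational(1, 2)) = Pow(Add(Add(180, Pow(k, 2)), -138), Rational(1, 2)) = Pow(Add(42, Pow(k, 2)), Rational(1, 2)))
Add(Add(Function('d')(-310), -210334), Mul(-1, -197492)) = Add(Add(Pow(Add(42, Pow(-310, 2)), Rational(1, 2)), -210334), Mul(-1, -197492)) = Add(Add(Pow(Add(42, 96100), Rational(1, 2)), -210334), 197492) = Add(Add(Pow(96142, Rational(1, 2)), -210334), 197492) = Add(Add(-210334, Pow(96142, Rational(1, 2))), 197492) = Add(-12842, Pow(96142, Rational(1, 2)))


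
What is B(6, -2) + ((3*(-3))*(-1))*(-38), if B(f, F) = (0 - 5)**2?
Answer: -317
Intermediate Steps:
B(f, F) = 25 (B(f, F) = (-5)**2 = 25)
B(6, -2) + ((3*(-3))*(-1))*(-38) = 25 + ((3*(-3))*(-1))*(-38) = 25 - 9*(-1)*(-38) = 25 + 9*(-38) = 25 - 342 = -317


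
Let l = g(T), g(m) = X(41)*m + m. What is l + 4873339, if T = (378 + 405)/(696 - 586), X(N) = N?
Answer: 268050088/55 ≈ 4.8736e+6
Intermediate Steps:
T = 783/110 ≈ 7.1182
g(m) = 42*m (g(m) = 41*m + m = 42*m)
l = 16443/55 (l = 42*(783/110) = 16443/55 ≈ 298.96)
l + 4873339 = 16443/55 + 4873339 = 268050088/55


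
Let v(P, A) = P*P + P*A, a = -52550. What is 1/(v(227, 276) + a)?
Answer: 1/61631 ≈ 1.6226e-5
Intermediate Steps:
v(P, A) = P² + A*P
1/(v(227, 276) + a) = 1/(227*(276 + 227) - 52550) = 1/(227*503 - 52550) = 1/(114181 - 52550) = 1/61631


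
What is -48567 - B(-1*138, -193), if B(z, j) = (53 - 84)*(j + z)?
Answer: -58828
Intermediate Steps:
B(z, j) = -31*j - 31*z (B(z, j) = -31*(j + z) = -31*j - 31*z)
-48567 - B(-1*138, -193) = -48567 - (-31*(-193) - (-31)*138) = -48567 - (5983 - 31*(-138)) = -48567 - (5983 + 4278) = -48567 - 1*10261 = -48567 - 10261 = -58828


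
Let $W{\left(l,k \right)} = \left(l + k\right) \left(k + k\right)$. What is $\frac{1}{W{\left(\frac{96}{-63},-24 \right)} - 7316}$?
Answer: $- \frac{7}{42636} \approx -0.00016418$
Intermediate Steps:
$W{\left(l,k \right)} = 2 k \left(k + l\right)$ ($W{\left(l,k \right)} = \left(k + l\right) 2 k = 2 k \left(k + l\right)$)
$\frac{1}{W{\left(\frac{96}{-63},-24 \right)} - 7316} = \frac{1}{2 \left(-24\right) \left(-24 + \frac{96}{-63}\right) - 7316} = \frac{1}{2 \left(-24\right) \left(-24 + 96 \left(- \frac{1}{63}\right)\right) - 7316} = \frac{1}{2 \left(-24\right) \left(-24 - \frac{32}{21}\right) - 7316} = \frac{1}{2 \left(-24\right) \left(- \frac{536}{21}\right) - 7316} = \frac{1}{\frac{8576}{7} - 7316} = \frac{1}{- \frac{42636}{7}} = - \frac{7}{42636}$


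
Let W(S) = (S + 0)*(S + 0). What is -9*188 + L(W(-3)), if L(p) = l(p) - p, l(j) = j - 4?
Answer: -1696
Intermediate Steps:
l(j) = -4 + j
W(S) = S² (W(S) = S*S = S²)
L(p) = -4 (L(p) = (-4 + p) - p = -4)
-9*188 + L(W(-3)) = -9*188 - 4 = -1692 - 4 = -1696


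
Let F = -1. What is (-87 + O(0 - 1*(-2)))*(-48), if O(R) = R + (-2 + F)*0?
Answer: 4080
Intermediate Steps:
O(R) = R (O(R) = R + (-2 - 1)*0 = R - 3*0 = R + 0 = R)
(-87 + O(0 - 1*(-2)))*(-48) = (-87 + (0 - 1*(-2)))*(-48) = (-87 + (0 + 2))*(-48) = (-87 + 2)*(-48) = -85*(-48) = 4080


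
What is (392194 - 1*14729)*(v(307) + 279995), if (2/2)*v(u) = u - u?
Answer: 105688312675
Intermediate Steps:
v(u) = 0 (v(u) = u - u = 0)
(392194 - 1*14729)*(v(307) + 279995) = (392194 - 1*14729)*(0 + 279995) = (392194 - 14729)*279995 = 377465*279995 = 105688312675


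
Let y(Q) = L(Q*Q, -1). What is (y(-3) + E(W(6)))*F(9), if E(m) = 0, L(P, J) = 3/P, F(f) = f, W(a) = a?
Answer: 3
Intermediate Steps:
y(Q) = 3/Q**2 (y(Q) = 3/((Q*Q)) = 3/(Q**2) = 3/Q**2)
(y(-3) + E(W(6)))*F(9) = (3/(-3)**2 + 0)*9 = (3*(1/9) + 0)*9 = (1/3 + 0)*9 = (1/3)*9 = 3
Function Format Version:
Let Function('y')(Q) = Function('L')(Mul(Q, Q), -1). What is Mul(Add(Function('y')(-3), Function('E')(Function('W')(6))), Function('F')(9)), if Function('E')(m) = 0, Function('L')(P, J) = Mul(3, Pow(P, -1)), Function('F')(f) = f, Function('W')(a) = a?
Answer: 3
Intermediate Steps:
Function('y')(Q) = Mul(3, Pow(Q, -2)) (Function('y')(Q) = Mul(3, Pow(Mul(Q, Q), -1)) = Mul(3, Pow(Pow(Q, 2), -1)) = Mul(3, Pow(Q, -2)))
Mul(Add(Function('y')(-3), Function('E')(Function('W')(6))), Function('F')(9)) = Mul(Add(Mul(3, Pow(-3, -2)), 0), 9) = Mul(Add(Mul(3, Rational(1, 9)), 0), 9) = Mul(Add(Rational(1, 3), 0), 9) = Mul(Rational(1, 3), 9) = 3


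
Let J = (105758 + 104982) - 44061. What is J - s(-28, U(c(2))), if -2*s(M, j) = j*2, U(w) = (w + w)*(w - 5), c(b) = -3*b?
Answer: 166811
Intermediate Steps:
U(w) = 2*w*(-5 + w) (U(w) = (2*w)*(-5 + w) = 2*w*(-5 + w))
s(M, j) = -j (s(M, j) = -j*2/2 = -j)
J = 166679 (J = 210740 - 44061 = 166679)
J - s(-28, U(c(2))) = 166679 - (-1)*2*(-3*2)*(-5 - 3*2) = 166679 - (-1)*2*(-6)*(-5 - 6) = 166679 - (-1)*2*(-6)*(-11) = 166679 - (-1)*132 = 166679 - 1*(-132) = 166679 + 132 = 166811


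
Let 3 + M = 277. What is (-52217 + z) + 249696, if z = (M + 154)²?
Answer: 380663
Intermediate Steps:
M = 274 (M = -3 + 277 = 274)
z = 183184 (z = (274 + 154)² = 428² = 183184)
(-52217 + z) + 249696 = (-52217 + 183184) + 249696 = 130967 + 249696 = 380663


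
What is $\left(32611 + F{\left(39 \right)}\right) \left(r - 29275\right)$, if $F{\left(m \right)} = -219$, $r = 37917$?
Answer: $279931664$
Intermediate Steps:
$\left(32611 + F{\left(39 \right)}\right) \left(r - 29275\right) = \left(32611 - 219\right) \left(37917 - 29275\right) = 32392 \cdot 8642 = 279931664$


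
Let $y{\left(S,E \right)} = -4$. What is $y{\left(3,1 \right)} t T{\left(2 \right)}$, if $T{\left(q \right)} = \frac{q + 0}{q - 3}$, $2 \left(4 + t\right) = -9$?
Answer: $-68$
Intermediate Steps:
$t = - \frac{17}{2}$ ($t = -4 + \frac{1}{2} \left(-9\right) = -4 - \frac{9}{2} = - \frac{17}{2} \approx -8.5$)
$T{\left(q \right)} = \frac{q}{-3 + q}$
$y{\left(3,1 \right)} t T{\left(2 \right)} = \left(-4\right) \left(- \frac{17}{2}\right) \frac{2}{-3 + 2} = 34 \frac{2}{-1} = 34 \cdot 2 \left(-1\right) = 34 \left(-2\right) = -68$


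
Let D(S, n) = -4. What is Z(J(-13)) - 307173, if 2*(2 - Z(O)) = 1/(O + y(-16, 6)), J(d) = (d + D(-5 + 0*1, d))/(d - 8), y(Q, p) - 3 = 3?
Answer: -87850927/286 ≈ -3.0717e+5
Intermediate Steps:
y(Q, p) = 6 (y(Q, p) = 3 + 3 = 6)
J(d) = (-4 + d)/(-8 + d) (J(d) = (d - 4)/(d - 8) = (-4 + d)/(-8 + d))
Z(O) = 2 - 1/(2*(6 + O)) (Z(O) = 2 - 1/(2*(O + 6)) = 2 - 1/(2*(6 + O)))
Z(J(-13)) - 307173 = (23 + 4*((-4 - 13)/(-8 - 13)))/(2*(6 + (-4 - 13)/(-8 - 13))) - 307173 = (23 + 4*(-17/(-21)))/(2*(6 - 17/(-21))) - 307173 = (23 + 4*(-1/21*(-17)))/(2*(6 - 1/21*(-17))) - 307173 = (23 + 4*(17/21))/(2*(6 + 17/21)) - 307173 = (23 + 68/21)/(2*(143/21)) - 307173 = (1/2)*(21/143)*(551/21) - 307173 = 551/286 - 307173 = -87850927/286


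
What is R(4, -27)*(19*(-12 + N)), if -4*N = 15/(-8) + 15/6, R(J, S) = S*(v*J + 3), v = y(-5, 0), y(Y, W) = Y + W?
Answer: -3392469/32 ≈ -1.0601e+5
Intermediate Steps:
y(Y, W) = W + Y
v = -5 (v = 0 - 5 = -5)
R(J, S) = S*(3 - 5*J) (R(J, S) = S*(-5*J + 3) = S*(3 - 5*J))
N = -5/32 (N = -(15/(-8) + 15/6)/4 = -(15*(-⅛) + 15*(⅙))/4 = -(-15/8 + 5/2)/4 = -¼*5/8 = -5/32 ≈ -0.15625)
R(4, -27)*(19*(-12 + N)) = (-27*(3 - 5*4))*(19*(-12 - 5/32)) = (-27*(3 - 20))*(19*(-389/32)) = -27*(-17)*(-7391/32) = 459*(-7391/32) = -3392469/32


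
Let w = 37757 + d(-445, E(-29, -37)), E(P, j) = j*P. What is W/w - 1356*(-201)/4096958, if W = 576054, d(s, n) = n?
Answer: 592663098303/39771219785 ≈ 14.902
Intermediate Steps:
E(P, j) = P*j
w = 38830 (w = 37757 - 29*(-37) = 37757 + 1073 = 38830)
W/w - 1356*(-201)/4096958 = 576054/38830 - 1356*(-201)/4096958 = 576054*(1/38830) + 272556*(1/4096958) = 288027/19415 + 136278/2048479 = 592663098303/39771219785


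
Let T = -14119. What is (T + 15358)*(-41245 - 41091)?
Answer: -102014304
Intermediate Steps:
(T + 15358)*(-41245 - 41091) = (-14119 + 15358)*(-41245 - 41091) = 1239*(-82336) = -102014304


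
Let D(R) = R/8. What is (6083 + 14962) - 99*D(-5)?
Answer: 168855/8 ≈ 21107.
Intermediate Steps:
D(R) = R/8 (D(R) = R*(1/8) = R/8)
(6083 + 14962) - 99*D(-5) = (6083 + 14962) - 99*(-5)/8 = 21045 - 99*(-5/8) = 21045 + 495/8 = 168855/8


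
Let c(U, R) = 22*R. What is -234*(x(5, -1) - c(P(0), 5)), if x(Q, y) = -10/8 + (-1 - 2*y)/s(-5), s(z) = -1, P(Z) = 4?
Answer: 52533/2 ≈ 26267.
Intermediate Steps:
x(Q, y) = -¼ + 2*y (x(Q, y) = -10/8 + (-1 - 2*y)/(-1) = -10*⅛ + (-1 - 2*y)*(-1) = -5/4 + (1 + 2*y) = -¼ + 2*y)
-234*(x(5, -1) - c(P(0), 5)) = -234*((-¼ + 2*(-1)) - 22*5) = -234*((-¼ - 2) - 1*110) = -234*(-9/4 - 110) = -234*(-449/4) = 52533/2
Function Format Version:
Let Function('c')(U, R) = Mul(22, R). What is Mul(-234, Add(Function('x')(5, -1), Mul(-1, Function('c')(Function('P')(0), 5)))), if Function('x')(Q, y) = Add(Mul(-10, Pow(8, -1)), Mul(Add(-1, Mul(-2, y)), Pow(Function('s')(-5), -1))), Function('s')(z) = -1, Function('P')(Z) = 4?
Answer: Rational(52533, 2) ≈ 26267.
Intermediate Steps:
Function('x')(Q, y) = Add(Rational(-1, 4), Mul(2, y)) (Function('x')(Q, y) = Add(Mul(-10, Pow(8, -1)), Mul(Add(-1, Mul(-2, y)), Pow(-1, -1))) = Add(Mul(-10, Rational(1, 8)), Mul(Add(-1, Mul(-2, y)), -1)) = Add(Rational(-5, 4), Add(1, Mul(2, y))) = Add(Rational(-1, 4), Mul(2, y)))
Mul(-234, Add(Function('x')(5, -1), Mul(-1, Function('c')(Function('P')(0), 5)))) = Mul(-234, Add(Add(Rational(-1, 4), Mul(2, -1)), Mul(-1, Mul(22, 5)))) = Mul(-234, Add(Add(Rational(-1, 4), -2), Mul(-1, 110))) = Mul(-234, Add(Rational(-9, 4), -110)) = Mul(-234, Rational(-449, 4)) = Rational(52533, 2)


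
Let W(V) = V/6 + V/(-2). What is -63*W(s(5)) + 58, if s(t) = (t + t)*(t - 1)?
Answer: 898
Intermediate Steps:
s(t) = 2*t*(-1 + t) (s(t) = (2*t)*(-1 + t) = 2*t*(-1 + t))
W(V) = -V/3 (W(V) = V*(⅙) + V*(-½) = V/6 - V/2 = -V/3)
-63*W(s(5)) + 58 = -(-21)*2*5*(-1 + 5) + 58 = -(-21)*2*5*4 + 58 = -(-21)*40 + 58 = -63*(-40/3) + 58 = 840 + 58 = 898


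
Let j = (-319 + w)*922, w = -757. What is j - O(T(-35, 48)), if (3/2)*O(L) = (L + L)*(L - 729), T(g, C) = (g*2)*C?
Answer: -19310792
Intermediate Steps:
T(g, C) = 2*C*g (T(g, C) = (2*g)*C = 2*C*g)
O(L) = 4*L*(-729 + L)/3 (O(L) = 2*((L + L)*(L - 729))/3 = 2*((2*L)*(-729 + L))/3 = 2*(2*L*(-729 + L))/3 = 4*L*(-729 + L)/3)
j = -992072 (j = (-319 - 757)*922 = -1076*922 = -992072)
j - O(T(-35, 48)) = -992072 - 4*2*48*(-35)*(-729 + 2*48*(-35))/3 = -992072 - 4*(-3360)*(-729 - 3360)/3 = -992072 - 4*(-3360)*(-4089)/3 = -992072 - 1*18318720 = -992072 - 18318720 = -19310792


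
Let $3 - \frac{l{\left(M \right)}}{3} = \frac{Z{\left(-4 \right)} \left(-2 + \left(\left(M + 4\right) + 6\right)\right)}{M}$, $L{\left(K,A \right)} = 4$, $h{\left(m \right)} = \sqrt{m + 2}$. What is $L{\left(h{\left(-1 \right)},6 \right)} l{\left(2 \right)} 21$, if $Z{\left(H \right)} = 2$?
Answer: $-1764$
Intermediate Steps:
$h{\left(m \right)} = \sqrt{2 + m}$
$l{\left(M \right)} = 9 - \frac{3 \left(16 + 2 M\right)}{M}$ ($l{\left(M \right)} = 9 - 3 \frac{2 \left(-2 + \left(\left(M + 4\right) + 6\right)\right)}{M} = 9 - 3 \frac{2 \left(-2 + \left(\left(4 + M\right) + 6\right)\right)}{M} = 9 - 3 \frac{2 \left(-2 + \left(10 + M\right)\right)}{M} = 9 - 3 \frac{2 \left(8 + M\right)}{M} = 9 - 3 \frac{16 + 2 M}{M} = 9 - \frac{3 \left(16 + 2 M\right)}{M}$)
$L{\left(h{\left(-1 \right)},6 \right)} l{\left(2 \right)} 21 = 4 \left(3 - \frac{48}{2}\right) 21 = 4 \left(3 - 24\right) 21 = 4 \left(-21\right) 21 = \left(-84\right) 21 = -1764$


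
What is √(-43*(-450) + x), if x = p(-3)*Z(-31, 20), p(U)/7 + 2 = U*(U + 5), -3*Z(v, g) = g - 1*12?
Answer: √175494/3 ≈ 139.64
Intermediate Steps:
Z(v, g) = 4 - g/3 (Z(v, g) = -(g - 1*12)/3 = -(g - 12)/3 = -(-12 + g)/3 = 4 - g/3)
p(U) = -14 + 7*U*(5 + U) (p(U) = -14 + 7*(U*(U + 5)) = -14 + 7*(U*(5 + U)) = -14 + 7*U*(5 + U))
x = 448/3 (x = (-14 + 7*(-3)² + 35*(-3))*(4 - ⅓*20) = (-14 + 7*9 - 105)*(4 - 20/3) = (-14 + 63 - 105)*(-8/3) = -56*(-8/3) = 448/3 ≈ 149.33)
√(-43*(-450) + x) = √(-43*(-450) + 448/3) = √(19350 + 448/3) = √(58498/3) = √175494/3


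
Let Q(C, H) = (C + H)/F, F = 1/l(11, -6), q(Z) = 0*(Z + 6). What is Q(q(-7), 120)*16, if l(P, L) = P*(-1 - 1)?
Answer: -42240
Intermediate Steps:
q(Z) = 0 (q(Z) = 0*(6 + Z) = 0)
l(P, L) = -2*P (l(P, L) = P*(-2) = -2*P)
F = -1/22 (F = 1/(-2*11) = 1/(-22) = -1/22 ≈ -0.045455)
Q(C, H) = -22*C - 22*H (Q(C, H) = (C + H)/(-1/22) = (C + H)*(-22) = -22*C - 22*H)
Q(q(-7), 120)*16 = (-22*0 - 22*120)*16 = (0 - 2640)*16 = -2640*16 = -42240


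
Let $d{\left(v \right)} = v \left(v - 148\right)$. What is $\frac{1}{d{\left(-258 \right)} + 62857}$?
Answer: $\frac{1}{167605} \approx 5.9664 \cdot 10^{-6}$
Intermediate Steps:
$d{\left(v \right)} = v \left(-148 + v\right)$
$\frac{1}{d{\left(-258 \right)} + 62857} = \frac{1}{- 258 \left(-148 - 258\right) + 62857} = \frac{1}{\left(-258\right) \left(-406\right) + 62857} = \frac{1}{104748 + 62857} = \frac{1}{167605}$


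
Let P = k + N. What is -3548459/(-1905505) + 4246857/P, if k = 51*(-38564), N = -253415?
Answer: -214193093624/4230562185395 ≈ -0.050630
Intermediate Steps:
k = -1966764
P = -2220179 (P = -1966764 - 253415 = -2220179)
-3548459/(-1905505) + 4246857/P = -3548459/(-1905505) + 4246857/(-2220179) = -3548459*(-1/1905505) + 4246857*(-1/2220179) = 3548459/1905505 - 4246857/2220179 = -214193093624/4230562185395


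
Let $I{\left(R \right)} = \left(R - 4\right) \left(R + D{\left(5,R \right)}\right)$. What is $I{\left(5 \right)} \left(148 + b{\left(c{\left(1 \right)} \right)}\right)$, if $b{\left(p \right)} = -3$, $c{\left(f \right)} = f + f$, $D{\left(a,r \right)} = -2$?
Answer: $435$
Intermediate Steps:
$c{\left(f \right)} = 2 f$
$I{\left(R \right)} = \left(-4 + R\right) \left(-2 + R\right)$ ($I{\left(R \right)} = \left(R - 4\right) \left(R - 2\right) = \left(-4 + R\right) \left(-2 + R\right)$)
$I{\left(5 \right)} \left(148 + b{\left(c{\left(1 \right)} \right)}\right) = \left(8 + 5^{2} - 30\right) \left(148 - 3\right) = \left(8 + 25 - 30\right) 145 = 3 \cdot 145 = 435$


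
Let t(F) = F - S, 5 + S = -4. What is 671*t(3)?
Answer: 8052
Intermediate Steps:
S = -9 (S = -5 - 4 = -9)
t(F) = 9 + F (t(F) = F - 1*(-9) = F + 9 = 9 + F)
671*t(3) = 671*(9 + 3) = 671*12 = 8052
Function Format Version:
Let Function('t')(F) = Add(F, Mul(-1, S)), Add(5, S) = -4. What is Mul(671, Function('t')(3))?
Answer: 8052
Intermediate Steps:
S = -9 (S = Add(-5, -4) = -9)
Function('t')(F) = Add(9, F) (Function('t')(F) = Add(F, Mul(-1, -9)) = Add(F, 9) = Add(9, F))
Mul(671, Function('t')(3)) = Mul(671, Add(9, 3)) = Mul(671, 12) = 8052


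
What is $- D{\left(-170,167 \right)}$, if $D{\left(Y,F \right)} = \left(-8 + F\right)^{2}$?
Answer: $-25281$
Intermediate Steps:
$- D{\left(-170,167 \right)} = - \left(-8 + 167\right)^{2} = - 159^{2} = \left(-1\right) 25281 = -25281$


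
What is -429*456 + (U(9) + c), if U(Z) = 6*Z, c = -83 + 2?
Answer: -195651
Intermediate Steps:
c = -81
-429*456 + (U(9) + c) = -429*456 + (6*9 - 81) = -195624 + (54 - 81) = -195624 - 27 = -195651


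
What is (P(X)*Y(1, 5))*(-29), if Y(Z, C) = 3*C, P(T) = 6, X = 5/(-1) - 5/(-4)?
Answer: -2610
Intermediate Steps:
X = -15/4 (X = 5*(-1) - 5*(-1/4) = -5 + 5/4 = -15/4 ≈ -3.7500)
(P(X)*Y(1, 5))*(-29) = (6*(3*5))*(-29) = (6*15)*(-29) = 90*(-29) = -2610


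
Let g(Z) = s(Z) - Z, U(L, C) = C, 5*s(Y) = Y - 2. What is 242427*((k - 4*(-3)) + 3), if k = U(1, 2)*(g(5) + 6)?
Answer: 22060857/5 ≈ 4.4122e+6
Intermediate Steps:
s(Y) = -⅖ + Y/5 (s(Y) = (Y - 2)/5 = (-2 + Y)/5 = -⅖ + Y/5)
g(Z) = -⅖ - 4*Z/5 (g(Z) = (-⅖ + Z/5) - Z = -⅖ - 4*Z/5)
k = 16/5 (k = 2*((-⅖ - ⅘*5) + 6) = 2*((-⅖ - 4) + 6) = 2*(-22/5 + 6) = 2*(8/5) = 16/5 ≈ 3.2000)
242427*((k - 4*(-3)) + 3) = 242427*((16/5 - 4*(-3)) + 3) = 242427*((16/5 + 12) + 3) = 242427*(76/5 + 3) = 242427*(91/5) = 22060857/5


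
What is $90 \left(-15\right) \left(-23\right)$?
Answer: $31050$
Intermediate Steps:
$90 \left(-15\right) \left(-23\right) = \left(-1350\right) \left(-23\right) = 31050$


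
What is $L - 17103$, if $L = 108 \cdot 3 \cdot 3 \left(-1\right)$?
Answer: $-18075$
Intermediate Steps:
$L = -972$ ($L = 108 \cdot 9 \left(-1\right) = 108 \left(-9\right) = -972$)
$L - 17103 = -972 - 17103 = -18075$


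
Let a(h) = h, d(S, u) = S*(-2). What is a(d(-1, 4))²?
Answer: 4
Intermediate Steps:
d(S, u) = -2*S
a(d(-1, 4))² = (-2*(-1))² = 2² = 4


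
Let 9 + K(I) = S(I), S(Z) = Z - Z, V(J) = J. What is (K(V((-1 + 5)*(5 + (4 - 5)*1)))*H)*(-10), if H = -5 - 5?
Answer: -900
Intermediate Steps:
H = -10
S(Z) = 0
K(I) = -9 (K(I) = -9 + 0 = -9)
(K(V((-1 + 5)*(5 + (4 - 5)*1)))*H)*(-10) = -9*(-10)*(-10) = 90*(-10) = -900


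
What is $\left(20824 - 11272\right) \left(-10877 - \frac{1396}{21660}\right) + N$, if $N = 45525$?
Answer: $- \frac{187453211311}{1805} \approx -1.0385 \cdot 10^{8}$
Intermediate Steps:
$\left(20824 - 11272\right) \left(-10877 - \frac{1396}{21660}\right) + N = \left(20824 - 11272\right) \left(-10877 - \frac{1396}{21660}\right) + 45525 = 9552 \left(-10877 - \frac{349}{5415}\right) + 45525 = 9552 \left(- \frac{58899304}{5415}\right) + 45525 = - \frac{187535383936}{1805} + 45525 = - \frac{187453211311}{1805}$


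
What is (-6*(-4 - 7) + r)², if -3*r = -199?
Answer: 157609/9 ≈ 17512.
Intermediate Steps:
r = 199/3 (r = -⅓*(-199) = 199/3 ≈ 66.333)
(-6*(-4 - 7) + r)² = (-6*(-4 - 7) + 199/3)² = (-6*(-11) + 199/3)² = (66 + 199/3)² = (397/3)² = 157609/9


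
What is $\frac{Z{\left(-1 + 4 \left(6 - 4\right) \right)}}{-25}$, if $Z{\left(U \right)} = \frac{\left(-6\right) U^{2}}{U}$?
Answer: $\frac{42}{25} \approx 1.68$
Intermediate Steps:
$Z{\left(U \right)} = - 6 U$
$\frac{Z{\left(-1 + 4 \left(6 - 4\right) \right)}}{-25} = \frac{\left(-6\right) \left(-1 + 4 \left(6 - 4\right)\right)}{-25} = - 6 \left(-1 + 4 \left(6 - 4\right)\right) \left(- \frac{1}{25}\right) = - 6 \left(-1 + 4 \cdot 2\right) \left(- \frac{1}{25}\right) = - 6 \left(-1 + 8\right) \left(- \frac{1}{25}\right) = \left(-6\right) 7 \left(- \frac{1}{25}\right) = \left(-42\right) \left(- \frac{1}{25}\right) = \frac{42}{25}$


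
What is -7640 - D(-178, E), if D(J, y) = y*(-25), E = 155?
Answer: -3765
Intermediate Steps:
D(J, y) = -25*y
-7640 - D(-178, E) = -7640 - (-25)*155 = -7640 - 1*(-3875) = -7640 + 3875 = -3765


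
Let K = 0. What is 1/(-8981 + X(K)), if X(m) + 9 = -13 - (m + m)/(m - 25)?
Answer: -1/9003 ≈ -0.00011107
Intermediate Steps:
X(m) = -22 - 2*m/(-25 + m) (X(m) = -9 + (-13 - (m + m)/(m - 25)) = -9 + (-13 - 2*m/(-25 + m)) = -22 - 2*m/(-25 + m))
1/(-8981 + X(K)) = 1/(-8981 + 2*(275 - 12*0)/(-25 + 0)) = 1/(-8981 + 2*(275 + 0)/(-25)) = 1/(-8981 + 2*(-1/25)*275) = 1/(-8981 - 22) = 1/(-9003) = -1/9003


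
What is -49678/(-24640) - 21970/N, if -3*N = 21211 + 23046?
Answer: 1911310823/545246240 ≈ 3.5054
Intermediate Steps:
N = -44257/3 (N = -(21211 + 23046)/3 = -⅓*44257 = -44257/3 ≈ -14752.)
-49678/(-24640) - 21970/N = -49678/(-24640) - 21970/(-44257/3) = -49678*(-1/24640) - 21970*(-3/44257) = 24839/12320 + 65910/44257 = 1911310823/545246240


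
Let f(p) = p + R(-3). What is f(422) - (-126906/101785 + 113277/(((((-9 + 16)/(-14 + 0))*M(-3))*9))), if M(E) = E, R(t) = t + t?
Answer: -7304374436/916065 ≈ -7973.6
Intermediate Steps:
R(t) = 2*t
f(p) = -6 + p (f(p) = p + 2*(-3) = p - 6 = -6 + p)
f(422) - (-126906/101785 + 113277/(((((-9 + 16)/(-14 + 0))*M(-3))*9))) = (-6 + 422) - (-126906/101785 + 113277/(((((-9 + 16)/(-14 + 0))*(-3))*9))) = 416 - (-126906*1/101785 + 113277/((((7/(-14))*(-3))*9))) = 416 - (-126906/101785 + 113277/((((7*(-1/14))*(-3))*9))) = 416 - (-126906/101785 + 113277/((-½*(-3)*9))) = 416 - (-126906/101785 + 113277/(((3/2)*9))) = 416 - (-126906/101785 + 113277/(27/2)) = 416 - (-126906/101785 + 113277*(2/27)) = 416 - (-126906/101785 + 75518/9) = 416 - 1*7685457476/916065 = 416 - 7685457476/916065 = -7304374436/916065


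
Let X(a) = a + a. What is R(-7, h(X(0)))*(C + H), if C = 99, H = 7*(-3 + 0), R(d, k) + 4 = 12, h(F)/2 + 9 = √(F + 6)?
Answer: 624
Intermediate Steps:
X(a) = 2*a
h(F) = -18 + 2*√(6 + F) (h(F) = -18 + 2*√(F + 6) = -18 + 2*√(6 + F))
R(d, k) = 8 (R(d, k) = -4 + 12 = 8)
H = -21 (H = 7*(-3) = -21)
R(-7, h(X(0)))*(C + H) = 8*(99 - 21) = 8*78 = 624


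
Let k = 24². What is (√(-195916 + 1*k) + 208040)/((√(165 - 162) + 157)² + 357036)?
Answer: 19851592880/36421358389 - 16331140*√3/36421358389 - 157*I*√146505/36421358389 + 190844*I*√48835/36421358389 ≈ 0.54428 + 0.0011563*I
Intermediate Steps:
k = 576
(√(-195916 + 1*k) + 208040)/((√(165 - 162) + 157)² + 357036) = (√(-195916 + 1*576) + 208040)/((√(165 - 162) + 157)² + 357036) = (√(-195916 + 576) + 208040)/((√3 + 157)² + 357036) = (√(-195340) + 208040)/((157 + √3)² + 357036) = (2*I*√48835 + 208040)/(357036 + (157 + √3)²) = (208040 + 2*I*√48835)/(357036 + (157 + √3)²)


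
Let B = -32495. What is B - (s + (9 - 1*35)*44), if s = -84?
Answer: -31267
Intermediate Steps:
B - (s + (9 - 1*35)*44) = -32495 - (-84 + (9 - 1*35)*44) = -32495 - (-84 + (9 - 35)*44) = -32495 - (-84 - 26*44) = -32495 - (-84 - 1144) = -32495 - 1*(-1228) = -32495 + 1228 = -31267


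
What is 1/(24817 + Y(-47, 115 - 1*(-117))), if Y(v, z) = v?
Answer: 1/24770 ≈ 4.0371e-5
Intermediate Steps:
1/(24817 + Y(-47, 115 - 1*(-117))) = 1/(24817 - 47) = 1/24770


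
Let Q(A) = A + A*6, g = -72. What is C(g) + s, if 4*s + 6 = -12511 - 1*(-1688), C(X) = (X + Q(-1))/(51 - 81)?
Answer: -162277/60 ≈ -2704.6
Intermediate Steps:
Q(A) = 7*A (Q(A) = A + 6*A = 7*A)
C(X) = 7/30 - X/30 (C(X) = (X + 7*(-1))/(51 - 81) = (X - 7)/(-30) = (-7 + X)*(-1/30) = 7/30 - X/30)
s = -10829/4 (s = -3/2 + (-12511 - 1*(-1688))/4 = -3/2 + (-12511 + 1688)/4 = -3/2 + (¼)*(-10823) = -3/2 - 10823/4 = -10829/4 ≈ -2707.3)
C(g) + s = (7/30 - 1/30*(-72)) - 10829/4 = (7/30 + 12/5) - 10829/4 = 79/30 - 10829/4 = -162277/60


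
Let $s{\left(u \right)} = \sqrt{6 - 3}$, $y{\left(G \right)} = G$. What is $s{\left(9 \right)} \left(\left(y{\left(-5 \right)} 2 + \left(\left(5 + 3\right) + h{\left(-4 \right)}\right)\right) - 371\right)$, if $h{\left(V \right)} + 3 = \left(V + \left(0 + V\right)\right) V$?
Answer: $- 344 \sqrt{3} \approx -595.83$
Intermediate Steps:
$h{\left(V \right)} = -3 + 2 V^{2}$ ($h{\left(V \right)} = -3 + \left(V + \left(0 + V\right)\right) V = -3 + \left(V + V\right) V = -3 + 2 V V = -3 + 2 V^{2}$)
$s{\left(u \right)} = \sqrt{3}$
$s{\left(9 \right)} \left(\left(y{\left(-5 \right)} 2 + \left(\left(5 + 3\right) + h{\left(-4 \right)}\right)\right) - 371\right) = \sqrt{3} \left(\left(\left(-5\right) 2 + \left(\left(5 + 3\right) - \left(3 - 2 \left(-4\right)^{2}\right)\right)\right) - 371\right) = \sqrt{3} \left(\left(-10 + \left(8 + \left(-3 + 2 \cdot 16\right)\right)\right) - 371\right) = \sqrt{3} \left(\left(-10 + \left(8 + \left(-3 + 32\right)\right)\right) - 371\right) = \sqrt{3} \left(\left(-10 + \left(8 + 29\right)\right) - 371\right) = \sqrt{3} \left(\left(-10 + 37\right) - 371\right) = \sqrt{3} \left(27 - 371\right) = \sqrt{3} \left(-344\right) = - 344 \sqrt{3}$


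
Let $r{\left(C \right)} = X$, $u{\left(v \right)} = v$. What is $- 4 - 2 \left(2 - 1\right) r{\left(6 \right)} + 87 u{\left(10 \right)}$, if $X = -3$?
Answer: $846$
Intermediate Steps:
$r{\left(C \right)} = -3$
$- 4 - 2 \left(2 - 1\right) r{\left(6 \right)} + 87 u{\left(10 \right)} = - 4 - 2 \left(2 - 1\right) \left(-3\right) + 87 \cdot 10 = - 4 - 2 \left(2 - 1\right) \left(-3\right) + 870 = - 4 \left(-2\right) 1 \left(-3\right) + 870 = - 4 \left(\left(-2\right) \left(-3\right)\right) + 870 = \left(-4\right) 6 + 870 = -24 + 870 = 846$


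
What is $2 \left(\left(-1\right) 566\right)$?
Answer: $-1132$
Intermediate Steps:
$2 \left(\left(-1\right) 566\right) = 2 \left(-566\right) = -1132$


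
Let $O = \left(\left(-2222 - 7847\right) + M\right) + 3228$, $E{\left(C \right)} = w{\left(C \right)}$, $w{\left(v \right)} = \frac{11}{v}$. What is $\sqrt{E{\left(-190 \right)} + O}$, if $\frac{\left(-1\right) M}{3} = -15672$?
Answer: $\frac{\sqrt{1450315410}}{190} \approx 200.44$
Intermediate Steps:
$M = 47016$ ($M = \left(-3\right) \left(-15672\right) = 47016$)
$E{\left(C \right)} = \frac{11}{C}$
$O = 40175$ ($O = \left(\left(-2222 - 7847\right) + 47016\right) + 3228 = \left(-10069 + 47016\right) + 3228 = 36947 + 3228 = 40175$)
$\sqrt{E{\left(-190 \right)} + O} = \sqrt{\frac{11}{-190} + 40175} = \sqrt{11 \left(- \frac{1}{190}\right) + 40175} = \sqrt{- \frac{11}{190} + 40175} = \sqrt{\frac{7633239}{190}} = \frac{\sqrt{1450315410}}{190}$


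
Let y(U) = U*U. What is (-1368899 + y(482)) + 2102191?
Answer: 965616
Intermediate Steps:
y(U) = U**2
(-1368899 + y(482)) + 2102191 = (-1368899 + 482**2) + 2102191 = (-1368899 + 232324) + 2102191 = -1136575 + 2102191 = 965616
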